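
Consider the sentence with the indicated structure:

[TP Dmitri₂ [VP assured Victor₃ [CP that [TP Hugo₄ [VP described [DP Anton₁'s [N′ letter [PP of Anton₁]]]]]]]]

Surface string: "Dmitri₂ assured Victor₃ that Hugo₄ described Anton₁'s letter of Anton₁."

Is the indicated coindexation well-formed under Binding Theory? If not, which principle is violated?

The two coindexed NPs are *Anton₁* (the higher occurrence) and *Anton₁* (the lower occurrence).
*Anton₁* (the lower occurrence) is an R-expression. Principle C requires it to be free everywhere.
*Anton₁* (the higher occurrence) c-commands it and carries the same index.
The R-expression is bound → Principle C violation.

Principle C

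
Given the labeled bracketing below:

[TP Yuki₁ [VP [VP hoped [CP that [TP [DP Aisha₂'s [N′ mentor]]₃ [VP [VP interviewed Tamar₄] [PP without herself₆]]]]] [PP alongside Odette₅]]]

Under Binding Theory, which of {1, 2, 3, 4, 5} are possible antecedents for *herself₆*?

*herself* is an anaphor, so Principle A applies: it must be bound in its binding domain.
Binding domain of *herself₆*: the embedded TP, whose subject is [Aisha₂'s mentor]₃.
*Yuki₁* c-commands the anaphor but is outside its binding domain → cannot satisfy Principle A.
*Aisha₂* does not c-command the anaphor → cannot bind it.
*[Aisha₂'s mentor]₃* c-commands the anaphor within its binding domain → licit binder.
*Tamar₄* does not c-command the anaphor → cannot bind it.
*Odette₅* does not c-command the anaphor → cannot bind it.

{3}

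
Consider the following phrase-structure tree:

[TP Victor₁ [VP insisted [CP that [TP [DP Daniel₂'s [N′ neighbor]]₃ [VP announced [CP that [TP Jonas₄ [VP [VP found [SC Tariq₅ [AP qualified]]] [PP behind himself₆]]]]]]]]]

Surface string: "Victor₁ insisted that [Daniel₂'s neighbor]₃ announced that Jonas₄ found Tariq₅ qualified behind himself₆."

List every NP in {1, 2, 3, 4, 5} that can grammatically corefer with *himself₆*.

{4}

*himself* is an anaphor, so Principle A applies: it must be bound in its binding domain.
Binding domain of *himself₆*: the embedded TP, whose subject is Jonas₄.
*Victor₁* c-commands the anaphor but is outside its binding domain → cannot satisfy Principle A.
*Daniel₂* does not c-command the anaphor → cannot bind it.
*[Daniel₂'s neighbor]₃* c-commands the anaphor but is outside its binding domain → cannot satisfy Principle A.
*Jonas₄* c-commands the anaphor within its binding domain → licit binder.
*Tariq₅* does not c-command the anaphor → cannot bind it.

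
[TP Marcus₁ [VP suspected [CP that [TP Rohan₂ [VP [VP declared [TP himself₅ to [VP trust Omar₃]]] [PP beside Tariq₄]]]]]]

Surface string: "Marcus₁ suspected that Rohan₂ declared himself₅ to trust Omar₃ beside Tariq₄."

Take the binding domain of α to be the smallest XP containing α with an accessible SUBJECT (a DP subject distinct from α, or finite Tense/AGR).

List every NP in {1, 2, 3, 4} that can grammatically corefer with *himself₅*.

*himself* is an anaphor, so Principle A applies: it must be bound in its binding domain.
Binding domain of *himself₅*: the embedded TP, whose subject is Rohan₂.
*Marcus₁* c-commands the anaphor but is outside its binding domain → cannot satisfy Principle A.
*Rohan₂* c-commands the anaphor within its binding domain → licit binder.
*Omar₃* does not c-command the anaphor → cannot bind it.
*Tariq₄* does not c-command the anaphor → cannot bind it.

{2}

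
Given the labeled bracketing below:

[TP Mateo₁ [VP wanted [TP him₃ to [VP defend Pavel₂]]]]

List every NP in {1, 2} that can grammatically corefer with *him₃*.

none

*him* is a pronoun, so Principle B applies: it must be free in its binding domain.
Binding domain of *him₃*: the matrix TP, whose subject is Mateo₁.
*Mateo₁* c-commands the pronoun within its binding domain → coindexation would violate Principle B.
*Pavel₂*: the pronoun c-commands this R-expression → coindexation would violate Principle C on *Pavel₂*.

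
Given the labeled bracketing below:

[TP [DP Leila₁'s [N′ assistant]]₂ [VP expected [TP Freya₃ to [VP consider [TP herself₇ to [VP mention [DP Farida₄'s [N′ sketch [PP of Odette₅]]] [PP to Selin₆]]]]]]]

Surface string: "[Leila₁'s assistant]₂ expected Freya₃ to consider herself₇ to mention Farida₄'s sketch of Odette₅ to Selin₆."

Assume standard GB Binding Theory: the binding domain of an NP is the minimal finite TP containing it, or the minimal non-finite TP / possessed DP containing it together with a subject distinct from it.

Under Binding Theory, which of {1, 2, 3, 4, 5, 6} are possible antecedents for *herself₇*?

{3}

*herself* is an anaphor, so Principle A applies: it must be bound in its binding domain.
Binding domain of *herself₇*: the embedded TP, whose subject is Freya₃.
*Leila₁* does not c-command the anaphor → cannot bind it.
*[Leila₁'s assistant]₂* c-commands the anaphor but is outside its binding domain → cannot satisfy Principle A.
*Freya₃* c-commands the anaphor within its binding domain → licit binder.
*Farida₄* does not c-command the anaphor → cannot bind it.
*Odette₅* does not c-command the anaphor → cannot bind it.
*Selin₆* does not c-command the anaphor → cannot bind it.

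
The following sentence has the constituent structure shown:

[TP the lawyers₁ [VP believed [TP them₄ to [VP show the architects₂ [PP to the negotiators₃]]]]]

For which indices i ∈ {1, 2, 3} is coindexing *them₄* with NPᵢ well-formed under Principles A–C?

none

*them* is a pronoun, so Principle B applies: it must be free in its binding domain.
Binding domain of *them₄*: the matrix TP, whose subject is the lawyers₁.
*the lawyers₁* c-commands the pronoun within its binding domain → coindexation would violate Principle B.
*the architects₂*: the pronoun c-commands this R-expression → coindexation would violate Principle C on *the architects₂*.
*the negotiators₃*: the pronoun c-commands this R-expression → coindexation would violate Principle C on *the negotiators₃*.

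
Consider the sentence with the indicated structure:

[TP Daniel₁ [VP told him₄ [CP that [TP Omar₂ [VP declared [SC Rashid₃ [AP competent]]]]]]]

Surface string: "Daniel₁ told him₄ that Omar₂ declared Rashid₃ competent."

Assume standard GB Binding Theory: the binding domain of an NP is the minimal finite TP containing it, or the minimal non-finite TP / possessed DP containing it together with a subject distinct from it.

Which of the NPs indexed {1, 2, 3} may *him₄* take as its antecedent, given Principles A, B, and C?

*him* is a pronoun, so Principle B applies: it must be free in its binding domain.
Binding domain of *him₄*: the matrix TP, whose subject is Daniel₁.
*Daniel₁* c-commands the pronoun within its binding domain → coindexation would violate Principle B.
*Omar₂*: the pronoun c-commands this R-expression → coindexation would violate Principle C on *Omar₂*.
*Rashid₃*: the pronoun c-commands this R-expression → coindexation would violate Principle C on *Rashid₃*.

none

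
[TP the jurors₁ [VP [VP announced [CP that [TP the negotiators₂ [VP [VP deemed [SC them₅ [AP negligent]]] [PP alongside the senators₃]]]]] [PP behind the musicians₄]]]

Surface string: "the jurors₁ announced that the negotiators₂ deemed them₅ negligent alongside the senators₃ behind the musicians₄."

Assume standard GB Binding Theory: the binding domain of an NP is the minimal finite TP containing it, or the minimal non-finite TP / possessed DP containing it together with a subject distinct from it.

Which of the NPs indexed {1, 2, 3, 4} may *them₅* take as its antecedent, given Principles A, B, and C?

*them* is a pronoun, so Principle B applies: it must be free in its binding domain.
Binding domain of *them₅*: the embedded TP, whose subject is the negotiators₂.
*the jurors₁* c-commands the pronoun but from outside its binding domain, and is not c-commanded by it → coindexation permitted.
*the negotiators₂* c-commands the pronoun within its binding domain → coindexation would violate Principle B.
*the senators₃* and the pronoun do not c-command one another → neither Principle B nor Principle C is at stake; coindexation permitted.
*the musicians₄* and the pronoun do not c-command one another → neither Principle B nor Principle C is at stake; coindexation permitted.

{1, 3, 4}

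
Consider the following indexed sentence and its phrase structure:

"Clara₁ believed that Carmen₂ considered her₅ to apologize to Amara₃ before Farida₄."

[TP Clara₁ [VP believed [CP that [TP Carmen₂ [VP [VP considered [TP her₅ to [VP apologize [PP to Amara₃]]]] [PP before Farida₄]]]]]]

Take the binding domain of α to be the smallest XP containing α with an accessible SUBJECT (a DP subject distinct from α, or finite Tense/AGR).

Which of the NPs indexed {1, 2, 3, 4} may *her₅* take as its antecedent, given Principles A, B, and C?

{1, 4}

*her* is a pronoun, so Principle B applies: it must be free in its binding domain.
Binding domain of *her₅*: the embedded TP, whose subject is Carmen₂.
*Clara₁* c-commands the pronoun but from outside its binding domain, and is not c-commanded by it → coindexation permitted.
*Carmen₂* c-commands the pronoun within its binding domain → coindexation would violate Principle B.
*Amara₃*: the pronoun c-commands this R-expression → coindexation would violate Principle C on *Amara₃*.
*Farida₄* and the pronoun do not c-command one another → neither Principle B nor Principle C is at stake; coindexation permitted.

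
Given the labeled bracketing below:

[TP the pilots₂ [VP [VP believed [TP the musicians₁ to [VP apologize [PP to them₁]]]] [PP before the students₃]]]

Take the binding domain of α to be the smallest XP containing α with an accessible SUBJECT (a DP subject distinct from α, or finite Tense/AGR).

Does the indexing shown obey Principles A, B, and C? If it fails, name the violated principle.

Principle B

The two coindexed NPs are *the musicians₁* and *them₁*.
*them₁* is a pronoun. Its binding domain is the embedded TP, whose subject is the musicians₁.
*the musicians₁* c-commands it within that domain and carries the same index.
The pronoun is locally bound → Principle B violation.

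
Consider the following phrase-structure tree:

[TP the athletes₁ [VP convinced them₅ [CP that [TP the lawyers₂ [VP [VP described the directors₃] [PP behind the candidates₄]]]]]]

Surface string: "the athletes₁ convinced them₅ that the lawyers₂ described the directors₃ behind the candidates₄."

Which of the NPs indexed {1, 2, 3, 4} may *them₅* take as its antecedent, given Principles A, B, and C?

*them* is a pronoun, so Principle B applies: it must be free in its binding domain.
Binding domain of *them₅*: the matrix TP, whose subject is the athletes₁.
*the athletes₁* c-commands the pronoun within its binding domain → coindexation would violate Principle B.
*the lawyers₂*: the pronoun c-commands this R-expression → coindexation would violate Principle C on *the lawyers₂*.
*the directors₃*: the pronoun c-commands this R-expression → coindexation would violate Principle C on *the directors₃*.
*the candidates₄*: the pronoun c-commands this R-expression → coindexation would violate Principle C on *the candidates₄*.

none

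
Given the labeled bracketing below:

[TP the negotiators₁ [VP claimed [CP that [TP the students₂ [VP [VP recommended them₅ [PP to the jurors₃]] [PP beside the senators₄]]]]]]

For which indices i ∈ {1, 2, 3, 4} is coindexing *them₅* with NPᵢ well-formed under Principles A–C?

{1, 4}

*them* is a pronoun, so Principle B applies: it must be free in its binding domain.
Binding domain of *them₅*: the embedded TP, whose subject is the students₂.
*the negotiators₁* c-commands the pronoun but from outside its binding domain, and is not c-commanded by it → coindexation permitted.
*the students₂* c-commands the pronoun within its binding domain → coindexation would violate Principle B.
*the jurors₃*: the pronoun c-commands this R-expression → coindexation would violate Principle C on *the jurors₃*.
*the senators₄* and the pronoun do not c-command one another → neither Principle B nor Principle C is at stake; coindexation permitted.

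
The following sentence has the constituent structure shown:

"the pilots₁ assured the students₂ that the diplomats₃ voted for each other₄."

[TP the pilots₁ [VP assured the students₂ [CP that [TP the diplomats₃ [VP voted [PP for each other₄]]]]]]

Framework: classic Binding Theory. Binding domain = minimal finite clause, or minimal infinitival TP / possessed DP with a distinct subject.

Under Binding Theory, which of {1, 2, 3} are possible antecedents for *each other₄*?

{3}

*each other* is an anaphor, so Principle A applies: it must be bound in its binding domain.
Binding domain of *each other₄*: the embedded TP, whose subject is the diplomats₃.
*the pilots₁* c-commands the anaphor but is outside its binding domain → cannot satisfy Principle A.
*the students₂* c-commands the anaphor but is outside its binding domain → cannot satisfy Principle A.
*the diplomats₃* c-commands the anaphor within its binding domain → licit binder.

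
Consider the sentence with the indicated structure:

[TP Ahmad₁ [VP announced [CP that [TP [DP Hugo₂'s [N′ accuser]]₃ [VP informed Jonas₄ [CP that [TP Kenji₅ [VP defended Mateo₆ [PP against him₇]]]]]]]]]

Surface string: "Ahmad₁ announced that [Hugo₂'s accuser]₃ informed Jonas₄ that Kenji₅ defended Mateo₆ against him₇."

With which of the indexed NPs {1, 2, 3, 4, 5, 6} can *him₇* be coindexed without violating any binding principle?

*him* is a pronoun, so Principle B applies: it must be free in its binding domain.
Binding domain of *him₇*: the embedded TP, whose subject is Kenji₅.
*Ahmad₁* c-commands the pronoun but from outside its binding domain, and is not c-commanded by it → coindexation permitted.
*Hugo₂* and the pronoun do not c-command one another → neither Principle B nor Principle C is at stake; coindexation permitted.
*[Hugo₂'s accuser]₃* c-commands the pronoun but from outside its binding domain, and is not c-commanded by it → coindexation permitted.
*Jonas₄* c-commands the pronoun but from outside its binding domain, and is not c-commanded by it → coindexation permitted.
*Kenji₅* c-commands the pronoun within its binding domain → coindexation would violate Principle B.
*Mateo₆* c-commands the pronoun within its binding domain → coindexation would violate Principle B.

{1, 2, 3, 4}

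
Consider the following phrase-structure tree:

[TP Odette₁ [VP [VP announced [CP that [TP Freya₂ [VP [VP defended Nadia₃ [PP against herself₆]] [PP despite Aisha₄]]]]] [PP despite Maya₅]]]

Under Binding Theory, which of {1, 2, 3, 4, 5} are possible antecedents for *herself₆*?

*herself* is an anaphor, so Principle A applies: it must be bound in its binding domain.
Binding domain of *herself₆*: the embedded TP, whose subject is Freya₂.
*Odette₁* c-commands the anaphor but is outside its binding domain → cannot satisfy Principle A.
*Freya₂* c-commands the anaphor within its binding domain → licit binder.
*Nadia₃* c-commands the anaphor within its binding domain → licit binder.
*Aisha₄* does not c-command the anaphor → cannot bind it.
*Maya₅* does not c-command the anaphor → cannot bind it.

{2, 3}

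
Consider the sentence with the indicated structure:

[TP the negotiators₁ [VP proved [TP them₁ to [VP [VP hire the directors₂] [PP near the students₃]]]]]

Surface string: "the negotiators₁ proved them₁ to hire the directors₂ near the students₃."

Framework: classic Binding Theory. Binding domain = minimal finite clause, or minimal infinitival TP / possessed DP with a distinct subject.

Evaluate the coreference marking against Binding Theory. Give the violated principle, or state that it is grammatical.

The two coindexed NPs are *the negotiators₁* and *them₁*.
*them₁* is a pronoun. Its binding domain is the matrix TP, whose subject is the negotiators₁.
*the negotiators₁* c-commands it within that domain and carries the same index.
The pronoun is locally bound → Principle B violation.

Principle B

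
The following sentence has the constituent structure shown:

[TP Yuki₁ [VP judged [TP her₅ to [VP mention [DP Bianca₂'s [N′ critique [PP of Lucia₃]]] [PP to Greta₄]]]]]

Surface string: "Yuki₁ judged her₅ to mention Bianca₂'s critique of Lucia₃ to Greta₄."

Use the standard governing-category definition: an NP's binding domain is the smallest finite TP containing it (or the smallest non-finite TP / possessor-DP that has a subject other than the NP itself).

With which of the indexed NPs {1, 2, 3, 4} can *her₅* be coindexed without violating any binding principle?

none

*her* is a pronoun, so Principle B applies: it must be free in its binding domain.
Binding domain of *her₅*: the matrix TP, whose subject is Yuki₁.
*Yuki₁* c-commands the pronoun within its binding domain → coindexation would violate Principle B.
*Bianca₂*: the pronoun c-commands this R-expression → coindexation would violate Principle C on *Bianca₂*.
*Lucia₃*: the pronoun c-commands this R-expression → coindexation would violate Principle C on *Lucia₃*.
*Greta₄*: the pronoun c-commands this R-expression → coindexation would violate Principle C on *Greta₄*.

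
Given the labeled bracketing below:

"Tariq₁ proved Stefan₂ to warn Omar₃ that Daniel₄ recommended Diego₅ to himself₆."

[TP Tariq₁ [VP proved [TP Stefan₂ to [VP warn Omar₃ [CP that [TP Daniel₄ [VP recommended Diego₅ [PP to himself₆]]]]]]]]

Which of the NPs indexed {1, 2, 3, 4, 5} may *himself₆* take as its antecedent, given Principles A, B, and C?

{4, 5}

*himself* is an anaphor, so Principle A applies: it must be bound in its binding domain.
Binding domain of *himself₆*: the embedded TP, whose subject is Daniel₄.
*Tariq₁* c-commands the anaphor but is outside its binding domain → cannot satisfy Principle A.
*Stefan₂* c-commands the anaphor but is outside its binding domain → cannot satisfy Principle A.
*Omar₃* c-commands the anaphor but is outside its binding domain → cannot satisfy Principle A.
*Daniel₄* c-commands the anaphor within its binding domain → licit binder.
*Diego₅* c-commands the anaphor within its binding domain → licit binder.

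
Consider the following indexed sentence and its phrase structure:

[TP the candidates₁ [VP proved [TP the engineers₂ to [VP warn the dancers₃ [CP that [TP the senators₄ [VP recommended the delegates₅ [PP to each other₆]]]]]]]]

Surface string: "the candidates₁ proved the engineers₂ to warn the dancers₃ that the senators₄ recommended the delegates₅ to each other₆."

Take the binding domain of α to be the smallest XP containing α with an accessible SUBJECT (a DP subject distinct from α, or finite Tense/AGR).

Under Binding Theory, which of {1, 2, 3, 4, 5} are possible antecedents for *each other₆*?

{4, 5}

*each other* is an anaphor, so Principle A applies: it must be bound in its binding domain.
Binding domain of *each other₆*: the embedded TP, whose subject is the senators₄.
*the candidates₁* c-commands the anaphor but is outside its binding domain → cannot satisfy Principle A.
*the engineers₂* c-commands the anaphor but is outside its binding domain → cannot satisfy Principle A.
*the dancers₃* c-commands the anaphor but is outside its binding domain → cannot satisfy Principle A.
*the senators₄* c-commands the anaphor within its binding domain → licit binder.
*the delegates₅* c-commands the anaphor within its binding domain → licit binder.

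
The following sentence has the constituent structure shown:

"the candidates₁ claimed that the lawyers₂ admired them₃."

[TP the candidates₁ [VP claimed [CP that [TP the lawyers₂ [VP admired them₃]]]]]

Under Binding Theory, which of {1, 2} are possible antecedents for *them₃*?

{1}

*them* is a pronoun, so Principle B applies: it must be free in its binding domain.
Binding domain of *them₃*: the embedded TP, whose subject is the lawyers₂.
*the candidates₁* c-commands the pronoun but from outside its binding domain, and is not c-commanded by it → coindexation permitted.
*the lawyers₂* c-commands the pronoun within its binding domain → coindexation would violate Principle B.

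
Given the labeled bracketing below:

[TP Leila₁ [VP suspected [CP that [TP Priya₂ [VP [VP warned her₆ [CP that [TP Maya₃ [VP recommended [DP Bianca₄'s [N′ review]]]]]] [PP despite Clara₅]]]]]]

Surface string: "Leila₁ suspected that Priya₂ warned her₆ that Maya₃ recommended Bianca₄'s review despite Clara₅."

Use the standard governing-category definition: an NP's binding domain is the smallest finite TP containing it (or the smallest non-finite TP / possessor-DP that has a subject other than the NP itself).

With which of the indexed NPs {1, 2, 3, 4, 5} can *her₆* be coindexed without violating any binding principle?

{1, 5}

*her* is a pronoun, so Principle B applies: it must be free in its binding domain.
Binding domain of *her₆*: the embedded TP, whose subject is Priya₂.
*Leila₁* c-commands the pronoun but from outside its binding domain, and is not c-commanded by it → coindexation permitted.
*Priya₂* c-commands the pronoun within its binding domain → coindexation would violate Principle B.
*Maya₃*: the pronoun c-commands this R-expression → coindexation would violate Principle C on *Maya₃*.
*Bianca₄*: the pronoun c-commands this R-expression → coindexation would violate Principle C on *Bianca₄*.
*Clara₅* and the pronoun do not c-command one another → neither Principle B nor Principle C is at stake; coindexation permitted.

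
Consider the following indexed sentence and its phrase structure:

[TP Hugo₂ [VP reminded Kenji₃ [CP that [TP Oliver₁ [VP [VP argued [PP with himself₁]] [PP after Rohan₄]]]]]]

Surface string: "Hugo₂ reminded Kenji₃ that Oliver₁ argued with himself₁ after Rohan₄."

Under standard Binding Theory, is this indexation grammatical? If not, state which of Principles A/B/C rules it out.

The two coindexed NPs are *Oliver₁* and *himself₁*.
*himself₁* is an anaphor; its binding domain is the embedded TP, whose subject is Oliver₁. *Oliver₁* c-commands it within that domain and shares its index, so Principle A is satisfied.
*Oliver₁* is an R-expression; *himself₁* does not c-command it, and no other NP shares its index, so Principle C is satisfied.
All principles are respected.

grammatical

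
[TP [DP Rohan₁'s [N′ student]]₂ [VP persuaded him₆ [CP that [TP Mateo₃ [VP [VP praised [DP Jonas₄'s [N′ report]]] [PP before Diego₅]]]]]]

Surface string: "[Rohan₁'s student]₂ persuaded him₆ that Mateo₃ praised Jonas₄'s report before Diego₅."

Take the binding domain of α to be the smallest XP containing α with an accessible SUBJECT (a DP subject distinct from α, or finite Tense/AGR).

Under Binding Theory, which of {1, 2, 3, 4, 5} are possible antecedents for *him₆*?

*him* is a pronoun, so Principle B applies: it must be free in its binding domain.
Binding domain of *him₆*: the matrix TP, whose subject is [Rohan₁'s student]₂.
*Rohan₁* and the pronoun do not c-command one another → neither Principle B nor Principle C is at stake; coindexation permitted.
*[Rohan₁'s student]₂* c-commands the pronoun within its binding domain → coindexation would violate Principle B.
*Mateo₃*: the pronoun c-commands this R-expression → coindexation would violate Principle C on *Mateo₃*.
*Jonas₄*: the pronoun c-commands this R-expression → coindexation would violate Principle C on *Jonas₄*.
*Diego₅*: the pronoun c-commands this R-expression → coindexation would violate Principle C on *Diego₅*.

{1}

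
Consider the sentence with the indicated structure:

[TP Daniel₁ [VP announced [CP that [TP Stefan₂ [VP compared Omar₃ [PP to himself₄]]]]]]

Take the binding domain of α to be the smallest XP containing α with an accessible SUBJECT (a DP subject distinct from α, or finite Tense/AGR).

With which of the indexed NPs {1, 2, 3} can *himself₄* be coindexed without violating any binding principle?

{2, 3}

*himself* is an anaphor, so Principle A applies: it must be bound in its binding domain.
Binding domain of *himself₄*: the embedded TP, whose subject is Stefan₂.
*Daniel₁* c-commands the anaphor but is outside its binding domain → cannot satisfy Principle A.
*Stefan₂* c-commands the anaphor within its binding domain → licit binder.
*Omar₃* c-commands the anaphor within its binding domain → licit binder.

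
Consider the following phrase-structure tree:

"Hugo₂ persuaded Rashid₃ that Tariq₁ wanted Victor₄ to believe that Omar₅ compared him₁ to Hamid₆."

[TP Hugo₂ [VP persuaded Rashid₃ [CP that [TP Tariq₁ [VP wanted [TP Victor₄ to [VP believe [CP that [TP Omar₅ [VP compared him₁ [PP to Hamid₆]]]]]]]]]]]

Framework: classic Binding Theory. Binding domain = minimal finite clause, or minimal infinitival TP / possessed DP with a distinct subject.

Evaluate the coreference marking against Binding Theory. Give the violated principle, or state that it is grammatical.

The two coindexed NPs are *Tariq₁* and *him₁*.
*him₁* is a pronoun; its binding domain is the embedded TP, whose subject is Omar₅. Within that domain it is c-commanded only by *Omar₅*, which carries a different index — the pronoun is free locally, so Principle B holds.
*Tariq₁* is an R-expression; *him₁* does not c-command it, and no other NP shares its index, so Principle C is satisfied.
All principles are respected.

grammatical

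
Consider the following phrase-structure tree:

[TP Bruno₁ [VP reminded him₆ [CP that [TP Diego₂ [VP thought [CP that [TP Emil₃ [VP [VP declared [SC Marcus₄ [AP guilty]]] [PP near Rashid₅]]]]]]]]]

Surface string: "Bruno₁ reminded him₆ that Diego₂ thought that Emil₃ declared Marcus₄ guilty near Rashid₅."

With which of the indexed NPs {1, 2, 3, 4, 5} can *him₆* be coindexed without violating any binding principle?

*him* is a pronoun, so Principle B applies: it must be free in its binding domain.
Binding domain of *him₆*: the matrix TP, whose subject is Bruno₁.
*Bruno₁* c-commands the pronoun within its binding domain → coindexation would violate Principle B.
*Diego₂*: the pronoun c-commands this R-expression → coindexation would violate Principle C on *Diego₂*.
*Emil₃*: the pronoun c-commands this R-expression → coindexation would violate Principle C on *Emil₃*.
*Marcus₄*: the pronoun c-commands this R-expression → coindexation would violate Principle C on *Marcus₄*.
*Rashid₅*: the pronoun c-commands this R-expression → coindexation would violate Principle C on *Rashid₅*.

none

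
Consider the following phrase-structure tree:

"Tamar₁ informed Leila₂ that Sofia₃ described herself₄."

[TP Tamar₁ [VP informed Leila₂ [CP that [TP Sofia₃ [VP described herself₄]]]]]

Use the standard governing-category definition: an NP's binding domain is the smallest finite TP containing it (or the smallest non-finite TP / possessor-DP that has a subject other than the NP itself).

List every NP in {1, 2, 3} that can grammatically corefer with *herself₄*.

{3}

*herself* is an anaphor, so Principle A applies: it must be bound in its binding domain.
Binding domain of *herself₄*: the embedded TP, whose subject is Sofia₃.
*Tamar₁* c-commands the anaphor but is outside its binding domain → cannot satisfy Principle A.
*Leila₂* c-commands the anaphor but is outside its binding domain → cannot satisfy Principle A.
*Sofia₃* c-commands the anaphor within its binding domain → licit binder.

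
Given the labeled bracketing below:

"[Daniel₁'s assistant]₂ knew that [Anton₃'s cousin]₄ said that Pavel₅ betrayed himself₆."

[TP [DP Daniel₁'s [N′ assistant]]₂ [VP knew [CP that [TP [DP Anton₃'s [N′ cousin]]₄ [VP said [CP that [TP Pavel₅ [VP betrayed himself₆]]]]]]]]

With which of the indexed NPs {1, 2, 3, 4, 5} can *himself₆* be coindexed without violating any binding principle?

*himself* is an anaphor, so Principle A applies: it must be bound in its binding domain.
Binding domain of *himself₆*: the embedded TP, whose subject is Pavel₅.
*Daniel₁* does not c-command the anaphor → cannot bind it.
*[Daniel₁'s assistant]₂* c-commands the anaphor but is outside its binding domain → cannot satisfy Principle A.
*Anton₃* does not c-command the anaphor → cannot bind it.
*[Anton₃'s cousin]₄* c-commands the anaphor but is outside its binding domain → cannot satisfy Principle A.
*Pavel₅* c-commands the anaphor within its binding domain → licit binder.

{5}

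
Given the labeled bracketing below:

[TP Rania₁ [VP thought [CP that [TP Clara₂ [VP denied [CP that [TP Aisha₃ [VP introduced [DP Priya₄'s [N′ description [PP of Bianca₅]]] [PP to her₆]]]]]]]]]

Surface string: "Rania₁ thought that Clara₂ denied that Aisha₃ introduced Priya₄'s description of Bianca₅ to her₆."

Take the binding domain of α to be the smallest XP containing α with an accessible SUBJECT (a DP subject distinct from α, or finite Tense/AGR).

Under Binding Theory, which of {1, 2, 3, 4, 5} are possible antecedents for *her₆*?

*her* is a pronoun, so Principle B applies: it must be free in its binding domain.
Binding domain of *her₆*: the embedded TP, whose subject is Aisha₃.
*Rania₁* c-commands the pronoun but from outside its binding domain, and is not c-commanded by it → coindexation permitted.
*Clara₂* c-commands the pronoun but from outside its binding domain, and is not c-commanded by it → coindexation permitted.
*Aisha₃* c-commands the pronoun within its binding domain → coindexation would violate Principle B.
*Priya₄* and the pronoun do not c-command one another → neither Principle B nor Principle C is at stake; coindexation permitted.
*Bianca₅* and the pronoun do not c-command one another → neither Principle B nor Principle C is at stake; coindexation permitted.

{1, 2, 4, 5}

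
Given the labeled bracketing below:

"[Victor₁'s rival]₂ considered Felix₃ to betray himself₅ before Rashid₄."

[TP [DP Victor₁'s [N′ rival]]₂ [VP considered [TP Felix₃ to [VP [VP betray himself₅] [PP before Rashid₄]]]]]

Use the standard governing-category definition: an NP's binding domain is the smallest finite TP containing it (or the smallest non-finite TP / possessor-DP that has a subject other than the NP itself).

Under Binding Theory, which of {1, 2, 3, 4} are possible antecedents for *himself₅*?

*himself* is an anaphor, so Principle A applies: it must be bound in its binding domain.
Binding domain of *himself₅*: the embedded TP, whose subject is Felix₃.
*Victor₁* does not c-command the anaphor → cannot bind it.
*[Victor₁'s rival]₂* c-commands the anaphor but is outside its binding domain → cannot satisfy Principle A.
*Felix₃* c-commands the anaphor within its binding domain → licit binder.
*Rashid₄* does not c-command the anaphor → cannot bind it.

{3}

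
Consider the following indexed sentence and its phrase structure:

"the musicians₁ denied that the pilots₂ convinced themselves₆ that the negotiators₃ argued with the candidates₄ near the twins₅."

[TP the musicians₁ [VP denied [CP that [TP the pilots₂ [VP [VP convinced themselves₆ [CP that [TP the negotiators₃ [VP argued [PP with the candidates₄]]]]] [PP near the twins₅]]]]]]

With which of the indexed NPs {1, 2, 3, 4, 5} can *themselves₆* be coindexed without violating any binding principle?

{2}

*themselves* is an anaphor, so Principle A applies: it must be bound in its binding domain.
Binding domain of *themselves₆*: the embedded TP, whose subject is the pilots₂.
*the musicians₁* c-commands the anaphor but is outside its binding domain → cannot satisfy Principle A.
*the pilots₂* c-commands the anaphor within its binding domain → licit binder.
*the negotiators₃* does not c-command the anaphor → cannot bind it.
*the candidates₄* does not c-command the anaphor → cannot bind it.
*the twins₅* does not c-command the anaphor → cannot bind it.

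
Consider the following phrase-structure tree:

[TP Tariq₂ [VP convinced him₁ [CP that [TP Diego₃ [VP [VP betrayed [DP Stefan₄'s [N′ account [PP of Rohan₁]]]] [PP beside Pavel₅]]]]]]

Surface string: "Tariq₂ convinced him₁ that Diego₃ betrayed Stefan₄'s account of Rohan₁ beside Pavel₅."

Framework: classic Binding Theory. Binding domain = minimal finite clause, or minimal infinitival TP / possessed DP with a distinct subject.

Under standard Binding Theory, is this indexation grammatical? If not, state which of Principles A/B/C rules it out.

The two coindexed NPs are *him₁* and *Rohan₁*.
*Rohan₁* is an R-expression. Principle C requires it to be free everywhere.
*him₁* c-commands it and carries the same index.
The R-expression is bound → Principle C violation.

Principle C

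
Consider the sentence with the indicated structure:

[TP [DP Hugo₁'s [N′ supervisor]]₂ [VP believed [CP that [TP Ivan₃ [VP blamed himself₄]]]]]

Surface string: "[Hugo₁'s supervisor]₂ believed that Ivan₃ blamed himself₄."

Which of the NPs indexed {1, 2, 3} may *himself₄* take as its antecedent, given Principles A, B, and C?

{3}

*himself* is an anaphor, so Principle A applies: it must be bound in its binding domain.
Binding domain of *himself₄*: the embedded TP, whose subject is Ivan₃.
*Hugo₁* does not c-command the anaphor → cannot bind it.
*[Hugo₁'s supervisor]₂* c-commands the anaphor but is outside its binding domain → cannot satisfy Principle A.
*Ivan₃* c-commands the anaphor within its binding domain → licit binder.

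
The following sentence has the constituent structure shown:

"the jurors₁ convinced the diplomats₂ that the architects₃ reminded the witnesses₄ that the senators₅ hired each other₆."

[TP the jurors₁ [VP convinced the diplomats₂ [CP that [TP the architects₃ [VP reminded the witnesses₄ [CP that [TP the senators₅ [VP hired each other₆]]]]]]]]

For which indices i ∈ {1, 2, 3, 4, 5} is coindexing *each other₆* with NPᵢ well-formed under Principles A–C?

{5}

*each other* is an anaphor, so Principle A applies: it must be bound in its binding domain.
Binding domain of *each other₆*: the embedded TP, whose subject is the senators₅.
*the jurors₁* c-commands the anaphor but is outside its binding domain → cannot satisfy Principle A.
*the diplomats₂* c-commands the anaphor but is outside its binding domain → cannot satisfy Principle A.
*the architects₃* c-commands the anaphor but is outside its binding domain → cannot satisfy Principle A.
*the witnesses₄* c-commands the anaphor but is outside its binding domain → cannot satisfy Principle A.
*the senators₅* c-commands the anaphor within its binding domain → licit binder.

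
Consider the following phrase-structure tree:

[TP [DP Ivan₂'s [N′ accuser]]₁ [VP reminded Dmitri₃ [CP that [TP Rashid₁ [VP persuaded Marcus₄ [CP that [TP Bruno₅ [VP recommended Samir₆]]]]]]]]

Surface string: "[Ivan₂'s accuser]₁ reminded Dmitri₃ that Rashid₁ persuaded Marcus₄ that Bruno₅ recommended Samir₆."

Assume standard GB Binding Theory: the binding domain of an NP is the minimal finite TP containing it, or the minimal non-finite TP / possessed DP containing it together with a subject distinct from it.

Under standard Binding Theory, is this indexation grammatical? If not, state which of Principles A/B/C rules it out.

Principle C

The two coindexed NPs are *[Ivan₂'s accuser]₁* and *Rashid₁*.
*Rashid₁* is an R-expression. Principle C requires it to be free everywhere.
*[Ivan₂'s accuser]₁* c-commands it and carries the same index.
The R-expression is bound → Principle C violation.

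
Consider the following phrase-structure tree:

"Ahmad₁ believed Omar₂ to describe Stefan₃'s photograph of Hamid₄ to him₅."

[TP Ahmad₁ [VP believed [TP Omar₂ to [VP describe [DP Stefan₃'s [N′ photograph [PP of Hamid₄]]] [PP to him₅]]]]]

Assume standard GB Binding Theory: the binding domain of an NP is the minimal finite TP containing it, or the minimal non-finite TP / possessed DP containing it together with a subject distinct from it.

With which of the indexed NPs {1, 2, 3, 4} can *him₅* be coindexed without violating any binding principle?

*him* is a pronoun, so Principle B applies: it must be free in its binding domain.
Binding domain of *him₅*: the embedded TP, whose subject is Omar₂.
*Ahmad₁* c-commands the pronoun but from outside its binding domain, and is not c-commanded by it → coindexation permitted.
*Omar₂* c-commands the pronoun within its binding domain → coindexation would violate Principle B.
*Stefan₃* and the pronoun do not c-command one another → neither Principle B nor Principle C is at stake; coindexation permitted.
*Hamid₄* and the pronoun do not c-command one another → neither Principle B nor Principle C is at stake; coindexation permitted.

{1, 3, 4}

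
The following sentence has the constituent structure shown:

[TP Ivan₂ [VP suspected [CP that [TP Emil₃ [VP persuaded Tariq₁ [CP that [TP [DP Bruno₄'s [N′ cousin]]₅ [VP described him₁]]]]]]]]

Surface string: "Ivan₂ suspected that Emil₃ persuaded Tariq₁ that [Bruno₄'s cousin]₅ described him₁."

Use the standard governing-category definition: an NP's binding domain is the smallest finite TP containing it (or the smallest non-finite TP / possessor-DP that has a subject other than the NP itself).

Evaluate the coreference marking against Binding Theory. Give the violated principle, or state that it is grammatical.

The two coindexed NPs are *Tariq₁* and *him₁*.
*him₁* is a pronoun; its binding domain is the embedded TP, whose subject is [Bruno₄'s cousin]₅. Within that domain it is c-commanded only by *[Bruno₄'s cousin]₅*, which carries a different index — the pronoun is free locally, so Principle B holds.
*Tariq₁* is an R-expression; *him₁* does not c-command it, and no other NP shares its index, so Principle C is satisfied.
All principles are respected.

grammatical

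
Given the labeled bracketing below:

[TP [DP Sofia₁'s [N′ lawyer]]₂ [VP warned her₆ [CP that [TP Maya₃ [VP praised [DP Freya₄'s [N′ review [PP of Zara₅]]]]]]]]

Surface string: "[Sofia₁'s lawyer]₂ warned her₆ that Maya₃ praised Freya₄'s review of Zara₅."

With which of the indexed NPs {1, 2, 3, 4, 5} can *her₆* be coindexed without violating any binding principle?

{1}

*her* is a pronoun, so Principle B applies: it must be free in its binding domain.
Binding domain of *her₆*: the matrix TP, whose subject is [Sofia₁'s lawyer]₂.
*Sofia₁* and the pronoun do not c-command one another → neither Principle B nor Principle C is at stake; coindexation permitted.
*[Sofia₁'s lawyer]₂* c-commands the pronoun within its binding domain → coindexation would violate Principle B.
*Maya₃*: the pronoun c-commands this R-expression → coindexation would violate Principle C on *Maya₃*.
*Freya₄*: the pronoun c-commands this R-expression → coindexation would violate Principle C on *Freya₄*.
*Zara₅*: the pronoun c-commands this R-expression → coindexation would violate Principle C on *Zara₅*.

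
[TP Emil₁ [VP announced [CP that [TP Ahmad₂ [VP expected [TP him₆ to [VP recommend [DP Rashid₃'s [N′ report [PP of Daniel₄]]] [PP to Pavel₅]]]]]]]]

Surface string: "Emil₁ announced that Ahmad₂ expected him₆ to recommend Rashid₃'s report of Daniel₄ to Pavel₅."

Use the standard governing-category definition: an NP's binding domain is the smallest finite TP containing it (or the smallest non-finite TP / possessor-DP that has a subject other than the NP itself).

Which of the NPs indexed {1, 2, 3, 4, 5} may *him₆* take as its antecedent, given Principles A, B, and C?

{1}

*him* is a pronoun, so Principle B applies: it must be free in its binding domain.
Binding domain of *him₆*: the embedded TP, whose subject is Ahmad₂.
*Emil₁* c-commands the pronoun but from outside its binding domain, and is not c-commanded by it → coindexation permitted.
*Ahmad₂* c-commands the pronoun within its binding domain → coindexation would violate Principle B.
*Rashid₃*: the pronoun c-commands this R-expression → coindexation would violate Principle C on *Rashid₃*.
*Daniel₄*: the pronoun c-commands this R-expression → coindexation would violate Principle C on *Daniel₄*.
*Pavel₅*: the pronoun c-commands this R-expression → coindexation would violate Principle C on *Pavel₅*.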